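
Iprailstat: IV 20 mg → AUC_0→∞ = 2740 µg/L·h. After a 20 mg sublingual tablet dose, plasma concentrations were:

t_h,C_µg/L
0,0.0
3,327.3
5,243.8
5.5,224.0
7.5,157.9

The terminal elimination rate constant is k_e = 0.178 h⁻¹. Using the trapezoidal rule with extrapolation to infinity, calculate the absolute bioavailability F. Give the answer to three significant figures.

Trapezoidal AUC_0→7.5 (sublingual tablet):
  [0→3]: (0.0+327.3)/2 × 3 = 490.95
  [3→5]: (327.3+243.8)/2 × 2 = 571.1
  [5→5.5]: (243.8+224.0)/2 × 0.5 = 116.95
  [5.5→7.5]: (224.0+157.9)/2 × 2 = 381.9
  Sum = 1560.9 µg/L·h
Tail: C_last/k_e = 157.9/0.178 = 887.079
AUC_0→∞ (sublingual tablet) = 1560.9 + 887.079 = 2447.979 µg/L·h
F = (AUC_ev/D_ev)/(AUC_iv/D_iv) = (2447.979/20)/(2740/20) = 122.39895/137 = 0.8934

F = 0.893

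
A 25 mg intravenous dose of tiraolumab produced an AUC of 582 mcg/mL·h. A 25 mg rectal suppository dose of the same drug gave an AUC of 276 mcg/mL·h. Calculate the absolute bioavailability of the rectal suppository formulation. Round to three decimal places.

F = (AUC_ev / D_ev) / (AUC_iv / D_iv)
  = (276/25) / (582/25)
  = 11.04 / 23.28 = 0.4742

F = 0.474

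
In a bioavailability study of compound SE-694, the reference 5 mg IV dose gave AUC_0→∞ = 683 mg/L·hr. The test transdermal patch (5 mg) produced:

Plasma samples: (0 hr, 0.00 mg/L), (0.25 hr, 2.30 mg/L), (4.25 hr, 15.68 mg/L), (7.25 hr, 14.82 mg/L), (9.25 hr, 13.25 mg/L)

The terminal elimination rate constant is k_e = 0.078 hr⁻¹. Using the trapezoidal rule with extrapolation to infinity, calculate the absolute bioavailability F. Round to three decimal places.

F = 0.410

Trapezoidal AUC_0→9.25 (transdermal patch):
  [0→0.25]: (0.00+2.30)/2 × 0.25 = 0.2875
  [0.25→4.25]: (2.30+15.68)/2 × 4 = 35.96
  [4.25→7.25]: (15.68+14.82)/2 × 3 = 45.75
  [7.25→9.25]: (14.82+13.25)/2 × 2 = 28.07
  Sum = 110.0675 mg/L·hr
Tail: C_last/k_e = 13.25/0.078 = 169.872
AUC_0→∞ (transdermal patch) = 110.0675 + 169.872 = 279.9395 mg/L·hr
F = (AUC_ev/D_ev)/(AUC_iv/D_iv) = (279.9395/5)/(683/5) = 55.9879/136.6 = 0.4099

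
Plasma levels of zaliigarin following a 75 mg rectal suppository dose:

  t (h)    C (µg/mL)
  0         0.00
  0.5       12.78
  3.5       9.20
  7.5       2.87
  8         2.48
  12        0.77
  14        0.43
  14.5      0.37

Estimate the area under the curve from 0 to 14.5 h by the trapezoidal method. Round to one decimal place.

Trapezoidal AUC_0→14.5:
  [0→0.5]: (0.00+12.78)/2 × 0.5 = 3.195
  [0.5→3.5]: (12.78+9.20)/2 × 3 = 32.97
  [3.5→7.5]: (9.20+2.87)/2 × 4 = 24.14
  [7.5→8]: (2.87+2.48)/2 × 0.5 = 1.3375
  [8→12]: (2.48+0.77)/2 × 4 = 6.5
  [12→14]: (0.77+0.43)/2 × 2 = 1.2
  [14→14.5]: (0.43+0.37)/2 × 0.5 = 0.2
  Sum = 69.5425 µg/mL·h

AUC = 69.5 µg/mL·h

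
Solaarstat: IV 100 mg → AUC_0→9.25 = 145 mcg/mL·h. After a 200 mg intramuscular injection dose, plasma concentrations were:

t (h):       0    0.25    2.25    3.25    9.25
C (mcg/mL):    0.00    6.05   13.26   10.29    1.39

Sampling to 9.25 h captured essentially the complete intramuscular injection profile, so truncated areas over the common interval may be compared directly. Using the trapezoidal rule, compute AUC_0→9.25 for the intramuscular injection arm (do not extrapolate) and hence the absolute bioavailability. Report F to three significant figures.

F = 0.231

Trapezoidal AUC_0→9.25 (intramuscular injection):
  [0→0.25]: (0.00+6.05)/2 × 0.25 = 0.75625
  [0.25→2.25]: (6.05+13.26)/2 × 2 = 19.31
  [2.25→3.25]: (13.26+10.29)/2 × 1 = 11.775
  [3.25→9.25]: (10.29+1.39)/2 × 6 = 35.04
  Sum = 66.88125 mcg/mL·h
F = (AUC_ev/D_ev)/(AUC_iv/D_iv) = (66.88125/200)/(145/100) = 0.33440625/1.45 = 0.2306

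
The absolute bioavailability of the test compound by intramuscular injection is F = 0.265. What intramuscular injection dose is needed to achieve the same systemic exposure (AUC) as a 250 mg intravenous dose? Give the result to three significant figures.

D_intramuscular = 943 mg

For equal systemic exposure: F × D_ev = D_iv
D_ev = D_iv / F = 250 / 0.265 = 943.396 mg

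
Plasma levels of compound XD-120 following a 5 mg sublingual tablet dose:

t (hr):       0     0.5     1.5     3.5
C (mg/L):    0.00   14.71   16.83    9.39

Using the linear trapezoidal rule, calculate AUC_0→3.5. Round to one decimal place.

Trapezoidal AUC_0→3.5:
  [0→0.5]: (0.00+14.71)/2 × 0.5 = 3.6775
  [0.5→1.5]: (14.71+16.83)/2 × 1 = 15.77
  [1.5→3.5]: (16.83+9.39)/2 × 2 = 26.22
  Sum = 45.6675 mg/L·hr

AUC = 45.7 mg/L·hr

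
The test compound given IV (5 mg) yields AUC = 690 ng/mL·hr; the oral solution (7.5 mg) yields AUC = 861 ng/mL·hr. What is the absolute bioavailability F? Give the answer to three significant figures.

F = (AUC_ev / D_ev) / (AUC_iv / D_iv)
  = (861/7.5) / (690/5)
  = 114.8 / 138 = 0.8319

F = 0.832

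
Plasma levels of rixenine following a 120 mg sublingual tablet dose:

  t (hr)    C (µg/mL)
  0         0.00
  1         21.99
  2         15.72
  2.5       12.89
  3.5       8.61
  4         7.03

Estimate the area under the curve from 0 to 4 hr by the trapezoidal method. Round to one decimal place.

Trapezoidal AUC_0→4:
  [0→1]: (0.00+21.99)/2 × 1 = 10.995
  [1→2]: (21.99+15.72)/2 × 1 = 18.855
  [2→2.5]: (15.72+12.89)/2 × 0.5 = 7.1525
  [2.5→3.5]: (12.89+8.61)/2 × 1 = 10.75
  [3.5→4]: (8.61+7.03)/2 × 0.5 = 3.91
  Sum = 51.6625 µg/mL·hr

AUC = 51.7 µg/mL·hr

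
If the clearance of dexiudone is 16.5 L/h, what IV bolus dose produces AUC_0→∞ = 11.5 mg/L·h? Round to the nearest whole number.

Dose = 190 mg

Dose_iv = CL × AUC_0→∞
     = 16.5 × 11.5 = 189.75 mg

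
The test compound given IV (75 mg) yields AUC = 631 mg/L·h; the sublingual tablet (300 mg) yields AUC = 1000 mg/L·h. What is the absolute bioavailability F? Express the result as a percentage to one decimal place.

F = 39.6%

F = (AUC_ev / D_ev) / (AUC_iv / D_iv)
  = (1000/300) / (631/75)
  = 3.33333 / 8.41333 = 0.3962
  = 39.62%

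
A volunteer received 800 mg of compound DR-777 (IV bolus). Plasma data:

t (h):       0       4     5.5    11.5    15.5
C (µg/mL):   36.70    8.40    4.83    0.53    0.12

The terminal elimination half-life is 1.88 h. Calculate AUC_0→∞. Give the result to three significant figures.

Trapezoidal AUC_0→15.5:
  [0→4]: (36.70+8.40)/2 × 4 = 90.2
  [4→5.5]: (8.40+4.83)/2 × 1.5 = 9.9225
  [5.5→11.5]: (4.83+0.53)/2 × 6 = 16.08
  [11.5→15.5]: (0.53+0.12)/2 × 4 = 1.3
  Sum = 117.5025 µg/mL·h
k_e = ln2 / t½ = 0.693147 / 1.88 = 0.3687 h^-1
Extrapolated tail: C_last / k_e = 0.12 / 0.3687 = 0.325
AUC_0→∞ = 117.5025 + 0.325 = 117.8275 µg/mL·h

AUC = 118 µg/mL·h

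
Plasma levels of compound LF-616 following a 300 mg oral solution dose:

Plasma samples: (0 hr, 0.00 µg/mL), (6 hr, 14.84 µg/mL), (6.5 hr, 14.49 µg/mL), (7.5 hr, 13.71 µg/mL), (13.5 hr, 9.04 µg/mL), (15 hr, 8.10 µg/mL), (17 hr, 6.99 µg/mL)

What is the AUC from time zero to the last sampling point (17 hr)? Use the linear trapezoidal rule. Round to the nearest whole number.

Trapezoidal AUC_0→17:
  [0→6]: (0.00+14.84)/2 × 6 = 44.52
  [6→6.5]: (14.84+14.49)/2 × 0.5 = 7.3325
  [6.5→7.5]: (14.49+13.71)/2 × 1 = 14.1
  [7.5→13.5]: (13.71+9.04)/2 × 6 = 68.25
  [13.5→15]: (9.04+8.10)/2 × 1.5 = 12.855
  [15→17]: (8.10+6.99)/2 × 2 = 15.09
  Sum = 162.1475 µg/mL·hr

AUC = 162 µg/mL·hr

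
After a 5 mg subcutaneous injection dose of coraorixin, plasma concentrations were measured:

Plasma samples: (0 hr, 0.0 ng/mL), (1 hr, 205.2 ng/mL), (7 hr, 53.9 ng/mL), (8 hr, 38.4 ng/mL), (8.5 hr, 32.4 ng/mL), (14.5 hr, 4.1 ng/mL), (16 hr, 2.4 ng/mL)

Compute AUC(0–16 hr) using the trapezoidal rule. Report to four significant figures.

Trapezoidal AUC_0→16:
  [0→1]: (0.0+205.2)/2 × 1 = 102.6
  [1→7]: (205.2+53.9)/2 × 6 = 777.3
  [7→8]: (53.9+38.4)/2 × 1 = 46.15
  [8→8.5]: (38.4+32.4)/2 × 0.5 = 17.7
  [8.5→14.5]: (32.4+4.1)/2 × 6 = 109.5
  [14.5→16]: (4.1+2.4)/2 × 1.5 = 4.875
  Sum = 1058.125 ng/mL·hr

AUC = 1058 ng/mL·hr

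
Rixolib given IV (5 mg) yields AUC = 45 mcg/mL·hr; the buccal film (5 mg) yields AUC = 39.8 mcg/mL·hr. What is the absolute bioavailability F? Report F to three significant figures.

F = (AUC_ev / D_ev) / (AUC_iv / D_iv)
  = (39.8/5) / (45/5)
  = 7.96 / 9 = 0.8844

F = 0.884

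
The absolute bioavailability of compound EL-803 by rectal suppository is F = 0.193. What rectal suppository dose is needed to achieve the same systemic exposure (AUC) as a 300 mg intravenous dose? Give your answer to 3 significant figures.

D_rectal = 1550 mg

For equal systemic exposure: F × D_ev = D_iv
D_ev = D_iv / F = 300 / 0.193 = 1554.4 mg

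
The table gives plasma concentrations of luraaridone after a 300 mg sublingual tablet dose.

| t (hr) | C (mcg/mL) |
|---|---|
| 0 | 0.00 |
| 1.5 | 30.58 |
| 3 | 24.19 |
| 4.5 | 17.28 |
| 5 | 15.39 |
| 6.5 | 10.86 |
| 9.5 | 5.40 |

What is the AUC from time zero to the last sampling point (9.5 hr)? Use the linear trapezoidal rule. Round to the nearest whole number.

AUC = 147 mcg/mL·hr

Trapezoidal AUC_0→9.5:
  [0→1.5]: (0.00+30.58)/2 × 1.5 = 22.935
  [1.5→3]: (30.58+24.19)/2 × 1.5 = 41.0775
  [3→4.5]: (24.19+17.28)/2 × 1.5 = 31.1025
  [4.5→5]: (17.28+15.39)/2 × 0.5 = 8.1675
  [5→6.5]: (15.39+10.86)/2 × 1.5 = 19.6875
  [6.5→9.5]: (10.86+5.40)/2 × 3 = 24.39
  Sum = 147.36 mcg/mL·hr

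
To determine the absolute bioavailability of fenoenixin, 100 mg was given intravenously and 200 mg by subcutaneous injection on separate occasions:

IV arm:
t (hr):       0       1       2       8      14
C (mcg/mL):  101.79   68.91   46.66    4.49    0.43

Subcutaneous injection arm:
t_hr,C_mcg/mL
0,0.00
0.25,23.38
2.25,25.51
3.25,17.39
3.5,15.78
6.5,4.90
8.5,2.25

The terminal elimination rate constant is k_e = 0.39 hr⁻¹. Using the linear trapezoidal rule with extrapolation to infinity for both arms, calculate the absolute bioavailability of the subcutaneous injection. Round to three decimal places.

F = 0.194

Trapezoidal AUC_0→14 (IV):
  [0→1]: (101.79+68.91)/2 × 1 = 85.35
  [1→2]: (68.91+46.66)/2 × 1 = 57.785
  [2→8]: (46.66+4.49)/2 × 6 = 153.45
  [8→14]: (4.49+0.43)/2 × 6 = 14.76
  Sum = 311.345 mcg/mL·hr
IV tail: 0.43/0.39 = 1.103; AUC_iv,0→∞ = 311.345 + 1.103 = 312.448 mcg/mL·hr
Trapezoidal AUC_0→8.5 (subcutaneous injection):
  [0→0.25]: (0.00+23.38)/2 × 0.25 = 2.9225
  [0.25→2.25]: (23.38+25.51)/2 × 2 = 48.89
  [2.25→3.25]: (25.51+17.39)/2 × 1 = 21.45
  [3.25→3.5]: (17.39+15.78)/2 × 0.25 = 4.14625
  [3.5→6.5]: (15.78+4.90)/2 × 3 = 31.02
  [6.5→8.5]: (4.90+2.25)/2 × 2 = 7.15
  Sum = 115.57875 mcg/mL·hr
subcutaneous injection tail: 2.25/0.39 = 5.769; AUC_ev,0→∞ = 115.57875 + 5.769 = 121.34775 mcg/mL·hr
F = (AUC_ev/D_ev)/(AUC_iv/D_iv) = (121.34775/200)/(312.448/100) = 0.60673875/3.12448 = 0.1942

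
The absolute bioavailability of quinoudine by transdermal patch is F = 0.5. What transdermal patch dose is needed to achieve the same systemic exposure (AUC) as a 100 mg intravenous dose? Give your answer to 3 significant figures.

D_transdermal = 200 mg

For equal systemic exposure: F × D_ev = D_iv
D_ev = D_iv / F = 100 / 0.5 = 200 mg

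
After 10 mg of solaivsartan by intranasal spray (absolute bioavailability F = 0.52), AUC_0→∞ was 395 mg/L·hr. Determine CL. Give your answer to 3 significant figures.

CL = F × Dose / AUC_0→∞
   = 0.52 × 10 / 395 = 0.0131646 L/hr

CL = 0.0132 L/hr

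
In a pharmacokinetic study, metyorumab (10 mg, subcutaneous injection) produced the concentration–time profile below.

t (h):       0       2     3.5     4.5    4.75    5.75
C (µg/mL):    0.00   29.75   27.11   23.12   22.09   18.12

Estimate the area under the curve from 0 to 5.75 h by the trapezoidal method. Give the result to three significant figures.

AUC = 123 µg/mL·h

Trapezoidal AUC_0→5.75:
  [0→2]: (0.00+29.75)/2 × 2 = 29.75
  [2→3.5]: (29.75+27.11)/2 × 1.5 = 42.645
  [3.5→4.5]: (27.11+23.12)/2 × 1 = 25.115
  [4.5→4.75]: (23.12+22.09)/2 × 0.25 = 5.65125
  [4.75→5.75]: (22.09+18.12)/2 × 1 = 20.105
  Sum = 123.26625 µg/mL·h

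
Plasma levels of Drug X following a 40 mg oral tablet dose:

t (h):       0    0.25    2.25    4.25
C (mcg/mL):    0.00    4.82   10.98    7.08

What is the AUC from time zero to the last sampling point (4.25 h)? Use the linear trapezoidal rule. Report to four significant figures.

AUC = 34.46 mcg/mL·h

Trapezoidal AUC_0→4.25:
  [0→0.25]: (0.00+4.82)/2 × 0.25 = 0.6025
  [0.25→2.25]: (4.82+10.98)/2 × 2 = 15.8
  [2.25→4.25]: (10.98+7.08)/2 × 2 = 18.06
  Sum = 34.4625 mcg/mL·h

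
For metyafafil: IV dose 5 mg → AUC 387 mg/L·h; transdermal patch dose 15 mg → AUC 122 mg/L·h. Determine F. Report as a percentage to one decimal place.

F = (AUC_ev / D_ev) / (AUC_iv / D_iv)
  = (122/15) / (387/5)
  = 8.13333 / 77.4 = 0.1051
  = 10.51%

F = 10.5%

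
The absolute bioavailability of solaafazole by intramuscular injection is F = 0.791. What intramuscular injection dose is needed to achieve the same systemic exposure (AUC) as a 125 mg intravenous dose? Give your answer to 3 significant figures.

D_intramuscular = 158 mg

For equal systemic exposure: F × D_ev = D_iv
D_ev = D_iv / F = 125 / 0.791 = 158.028 mg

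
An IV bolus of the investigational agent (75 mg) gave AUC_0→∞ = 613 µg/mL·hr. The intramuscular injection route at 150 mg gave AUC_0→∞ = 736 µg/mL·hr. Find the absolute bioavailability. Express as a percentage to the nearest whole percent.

F = (AUC_ev / D_ev) / (AUC_iv / D_iv)
  = (736/150) / (613/75)
  = 4.90667 / 8.17333 = 0.6003
  = 60.03%

F = 60%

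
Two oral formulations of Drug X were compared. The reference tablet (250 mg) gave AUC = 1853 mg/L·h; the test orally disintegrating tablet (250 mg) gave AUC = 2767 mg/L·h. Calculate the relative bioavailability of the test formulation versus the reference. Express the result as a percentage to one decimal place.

F_rel = 149.3%

F_rel = (AUC_test/D_test) / (AUC_ref/D_ref)
      = (2767/250) / (1853/250)
      = 11.068 / 7.412 = 1.4933 = 149.33%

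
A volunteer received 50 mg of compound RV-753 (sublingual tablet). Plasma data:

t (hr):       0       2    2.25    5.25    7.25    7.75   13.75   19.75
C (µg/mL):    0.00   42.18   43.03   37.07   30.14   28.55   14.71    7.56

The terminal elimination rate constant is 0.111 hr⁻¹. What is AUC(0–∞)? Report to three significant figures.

AUC = 520 µg/mL·hr

Trapezoidal AUC_0→19.75:
  [0→2]: (0.00+42.18)/2 × 2 = 42.18
  [2→2.25]: (42.18+43.03)/2 × 0.25 = 10.65125
  [2.25→5.25]: (43.03+37.07)/2 × 3 = 120.15
  [5.25→7.25]: (37.07+30.14)/2 × 2 = 67.21
  [7.25→7.75]: (30.14+28.55)/2 × 0.5 = 14.6725
  [7.75→13.75]: (28.55+14.71)/2 × 6 = 129.78
  [13.75→19.75]: (14.71+7.56)/2 × 6 = 66.81
  Sum = 451.45375 µg/mL·hr
Extrapolated tail: C_last / k_e = 7.56 / 0.111 = 68.108
AUC_0→∞ = 451.45375 + 68.108 = 519.56175 µg/mL·hr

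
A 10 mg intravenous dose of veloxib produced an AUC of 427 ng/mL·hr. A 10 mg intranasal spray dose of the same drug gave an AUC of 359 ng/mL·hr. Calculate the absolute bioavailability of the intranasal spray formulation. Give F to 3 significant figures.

F = 0.841

F = (AUC_ev / D_ev) / (AUC_iv / D_iv)
  = (359/10) / (427/10)
  = 35.9 / 42.7 = 0.8407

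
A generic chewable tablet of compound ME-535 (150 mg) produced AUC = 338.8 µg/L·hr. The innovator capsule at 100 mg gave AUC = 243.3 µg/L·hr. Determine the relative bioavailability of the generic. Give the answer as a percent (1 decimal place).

F_rel = (AUC_test/D_test) / (AUC_ref/D_ref)
      = (338.8/150) / (243.3/100)
      = 2.25867 / 2.433 = 0.9283 = 92.83%

F_rel = 92.8%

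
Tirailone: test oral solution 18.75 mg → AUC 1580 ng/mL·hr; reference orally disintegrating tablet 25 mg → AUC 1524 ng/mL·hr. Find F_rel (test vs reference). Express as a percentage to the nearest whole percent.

F_rel = 138%

F_rel = (AUC_test/D_test) / (AUC_ref/D_ref)
      = (1580/18.75) / (1524/25)
      = 84.2667 / 60.96 = 1.3823 = 138.23%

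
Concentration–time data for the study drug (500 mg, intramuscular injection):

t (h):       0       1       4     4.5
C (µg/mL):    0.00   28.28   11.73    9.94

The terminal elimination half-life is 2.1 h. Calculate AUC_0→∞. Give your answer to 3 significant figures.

AUC = 110 µg/mL·h

Trapezoidal AUC_0→4.5:
  [0→1]: (0.00+28.28)/2 × 1 = 14.14
  [1→4]: (28.28+11.73)/2 × 3 = 60.015
  [4→4.5]: (11.73+9.94)/2 × 0.5 = 5.4175
  Sum = 79.5725 µg/mL·h
k_e = ln2 / t½ = 0.693147 / 2.1 = 0.3301 h^-1
Extrapolated tail: C_last / k_e = 9.94 / 0.3301 = 30.112
AUC_0→∞ = 79.5725 + 30.112 = 109.6845 µg/mL·h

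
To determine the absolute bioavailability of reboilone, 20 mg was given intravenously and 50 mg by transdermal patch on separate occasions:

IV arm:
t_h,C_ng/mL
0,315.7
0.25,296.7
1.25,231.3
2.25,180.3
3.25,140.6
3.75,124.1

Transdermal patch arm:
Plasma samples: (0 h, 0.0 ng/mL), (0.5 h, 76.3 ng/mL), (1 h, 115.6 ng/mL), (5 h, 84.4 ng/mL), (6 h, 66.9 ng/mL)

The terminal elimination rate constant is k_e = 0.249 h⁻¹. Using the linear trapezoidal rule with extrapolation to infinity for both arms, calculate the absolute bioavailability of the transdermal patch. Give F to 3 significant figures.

Trapezoidal AUC_0→3.75 (IV):
  [0→0.25]: (315.7+296.7)/2 × 0.25 = 76.55
  [0.25→1.25]: (296.7+231.3)/2 × 1 = 264.0
  [1.25→2.25]: (231.3+180.3)/2 × 1 = 205.8
  [2.25→3.25]: (180.3+140.6)/2 × 1 = 160.45
  [3.25→3.75]: (140.6+124.1)/2 × 0.5 = 66.175
  Sum = 772.975 ng/mL·h
IV tail: 124.1/0.249 = 498.394; AUC_iv,0→∞ = 772.975 + 498.394 = 1271.369 ng/mL·h
Trapezoidal AUC_0→6 (transdermal patch):
  [0→0.5]: (0.0+76.3)/2 × 0.5 = 19.075
  [0.5→1]: (76.3+115.6)/2 × 0.5 = 47.975
  [1→5]: (115.6+84.4)/2 × 4 = 400.0
  [5→6]: (84.4+66.9)/2 × 1 = 75.65
  Sum = 542.7 ng/mL·h
transdermal patch tail: 66.9/0.249 = 268.675; AUC_ev,0→∞ = 542.7 + 268.675 = 811.375 ng/mL·h
F = (AUC_ev/D_ev)/(AUC_iv/D_iv) = (811.375/50)/(1271.369/20) = 16.2275/63.56845 = 0.2553

F = 0.255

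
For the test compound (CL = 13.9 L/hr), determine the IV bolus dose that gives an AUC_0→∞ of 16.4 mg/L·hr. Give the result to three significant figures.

Dose = 228 mg

Dose_iv = CL × AUC_0→∞
     = 13.9 × 16.4 = 227.96 mg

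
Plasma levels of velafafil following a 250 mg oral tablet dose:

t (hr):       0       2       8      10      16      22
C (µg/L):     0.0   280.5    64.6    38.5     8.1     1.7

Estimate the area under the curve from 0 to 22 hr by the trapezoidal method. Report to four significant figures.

AUC = 1588 µg/L·hr

Trapezoidal AUC_0→22:
  [0→2]: (0.0+280.5)/2 × 2 = 280.5
  [2→8]: (280.5+64.6)/2 × 6 = 1035.3
  [8→10]: (64.6+38.5)/2 × 2 = 103.1
  [10→16]: (38.5+8.1)/2 × 6 = 139.8
  [16→22]: (8.1+1.7)/2 × 6 = 29.4
  Sum = 1588.1 µg/L·hr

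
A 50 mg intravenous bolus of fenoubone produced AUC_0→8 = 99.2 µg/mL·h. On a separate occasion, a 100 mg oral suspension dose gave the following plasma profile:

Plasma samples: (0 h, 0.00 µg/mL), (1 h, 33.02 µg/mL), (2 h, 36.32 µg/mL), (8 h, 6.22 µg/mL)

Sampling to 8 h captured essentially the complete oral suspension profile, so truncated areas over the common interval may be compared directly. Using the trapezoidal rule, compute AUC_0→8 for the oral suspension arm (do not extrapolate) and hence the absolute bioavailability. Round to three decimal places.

Trapezoidal AUC_0→8 (oral suspension):
  [0→1]: (0.00+33.02)/2 × 1 = 16.51
  [1→2]: (33.02+36.32)/2 × 1 = 34.67
  [2→8]: (36.32+6.22)/2 × 6 = 127.62
  Sum = 178.8 µg/mL·h
F = (AUC_ev/D_ev)/(AUC_iv/D_iv) = (178.8/100)/(99.2/50) = 1.788/1.984 = 0.9012

F = 0.901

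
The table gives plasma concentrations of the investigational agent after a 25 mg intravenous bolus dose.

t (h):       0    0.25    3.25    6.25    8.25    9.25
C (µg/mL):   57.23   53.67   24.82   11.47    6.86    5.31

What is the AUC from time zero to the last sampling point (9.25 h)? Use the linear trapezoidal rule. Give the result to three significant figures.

Trapezoidal AUC_0→9.25:
  [0→0.25]: (57.23+53.67)/2 × 0.25 = 13.8625
  [0.25→3.25]: (53.67+24.82)/2 × 3 = 117.735
  [3.25→6.25]: (24.82+11.47)/2 × 3 = 54.435
  [6.25→8.25]: (11.47+6.86)/2 × 2 = 18.33
  [8.25→9.25]: (6.86+5.31)/2 × 1 = 6.085
  Sum = 210.4475 µg/mL·h

AUC = 210 µg/mL·h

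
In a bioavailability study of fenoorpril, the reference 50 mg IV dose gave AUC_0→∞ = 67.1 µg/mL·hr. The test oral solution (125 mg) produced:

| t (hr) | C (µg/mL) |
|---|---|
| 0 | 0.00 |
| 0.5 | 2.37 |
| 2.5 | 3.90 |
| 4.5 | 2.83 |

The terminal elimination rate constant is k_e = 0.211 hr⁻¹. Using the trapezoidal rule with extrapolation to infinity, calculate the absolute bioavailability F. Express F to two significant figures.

Trapezoidal AUC_0→4.5 (oral solution):
  [0→0.5]: (0.00+2.37)/2 × 0.5 = 0.5925
  [0.5→2.5]: (2.37+3.90)/2 × 2 = 6.27
  [2.5→4.5]: (3.90+2.83)/2 × 2 = 6.73
  Sum = 13.5925 µg/mL·hr
Tail: C_last/k_e = 2.83/0.211 = 13.412
AUC_0→∞ (oral solution) = 13.5925 + 13.412 = 27.0045 µg/mL·hr
F = (AUC_ev/D_ev)/(AUC_iv/D_iv) = (27.0045/125)/(67.1/50) = 0.216036/1.342 = 0.1610

F = 0.16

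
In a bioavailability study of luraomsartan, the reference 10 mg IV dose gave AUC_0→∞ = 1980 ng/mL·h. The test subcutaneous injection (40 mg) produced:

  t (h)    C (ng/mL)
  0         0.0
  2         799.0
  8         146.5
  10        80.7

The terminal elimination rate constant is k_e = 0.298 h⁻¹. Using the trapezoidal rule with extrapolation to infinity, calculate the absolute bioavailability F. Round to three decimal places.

F = 0.522

Trapezoidal AUC_0→10 (subcutaneous injection):
  [0→2]: (0.0+799.0)/2 × 2 = 799.0
  [2→8]: (799.0+146.5)/2 × 6 = 2836.5
  [8→10]: (146.5+80.7)/2 × 2 = 227.2
  Sum = 3862.7 ng/mL·h
Tail: C_last/k_e = 80.7/0.298 = 270.805
AUC_0→∞ (subcutaneous injection) = 3862.7 + 270.805 = 4133.505 ng/mL·h
F = (AUC_ev/D_ev)/(AUC_iv/D_iv) = (4133.505/40)/(1980/10) = 103.338/198 = 0.5219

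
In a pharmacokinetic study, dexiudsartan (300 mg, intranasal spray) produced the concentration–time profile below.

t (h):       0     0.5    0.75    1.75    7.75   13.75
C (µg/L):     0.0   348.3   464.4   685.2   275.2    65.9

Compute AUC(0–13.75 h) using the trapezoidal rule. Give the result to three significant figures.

AUC = 4670 µg/L·h

Trapezoidal AUC_0→13.75:
  [0→0.5]: (0.0+348.3)/2 × 0.5 = 87.075
  [0.5→0.75]: (348.3+464.4)/2 × 0.25 = 101.5875
  [0.75→1.75]: (464.4+685.2)/2 × 1 = 574.8
  [1.75→7.75]: (685.2+275.2)/2 × 6 = 2881.2
  [7.75→13.75]: (275.2+65.9)/2 × 6 = 1023.3
  Sum = 4667.9625 µg/L·h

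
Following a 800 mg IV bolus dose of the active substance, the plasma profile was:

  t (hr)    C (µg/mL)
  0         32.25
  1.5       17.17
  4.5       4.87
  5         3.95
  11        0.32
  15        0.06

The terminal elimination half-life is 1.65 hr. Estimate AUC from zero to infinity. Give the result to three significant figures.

Trapezoidal AUC_0→15:
  [0→1.5]: (32.25+17.17)/2 × 1.5 = 37.065
  [1.5→4.5]: (17.17+4.87)/2 × 3 = 33.06
  [4.5→5]: (4.87+3.95)/2 × 0.5 = 2.205
  [5→11]: (3.95+0.32)/2 × 6 = 12.81
  [11→15]: (0.32+0.06)/2 × 4 = 0.76
  Sum = 85.9 µg/mL·hr
k_e = ln2 / t½ = 0.693147 / 1.65 = 0.4201 hr^-1
Extrapolated tail: C_last / k_e = 0.06 / 0.4201 = 0.143
AUC_0→∞ = 85.9 + 0.143 = 86.043 µg/mL·hr

AUC = 86.0 µg/mL·hr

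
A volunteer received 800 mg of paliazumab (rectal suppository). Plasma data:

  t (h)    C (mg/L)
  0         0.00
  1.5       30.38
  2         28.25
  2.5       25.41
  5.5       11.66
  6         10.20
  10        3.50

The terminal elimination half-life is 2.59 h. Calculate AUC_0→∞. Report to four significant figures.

AUC = 152.4 mg/L·h

Trapezoidal AUC_0→10:
  [0→1.5]: (0.00+30.38)/2 × 1.5 = 22.785
  [1.5→2]: (30.38+28.25)/2 × 0.5 = 14.6575
  [2→2.5]: (28.25+25.41)/2 × 0.5 = 13.415
  [2.5→5.5]: (25.41+11.66)/2 × 3 = 55.605
  [5.5→6]: (11.66+10.20)/2 × 0.5 = 5.465
  [6→10]: (10.20+3.50)/2 × 4 = 27.4
  Sum = 139.3275 mg/L·h
k_e = ln2 / t½ = 0.693147 / 2.59 = 0.2676 h^-1
Extrapolated tail: C_last / k_e = 3.50 / 0.2676 = 13.079
AUC_0→∞ = 139.3275 + 13.079 = 152.4065 mg/L·h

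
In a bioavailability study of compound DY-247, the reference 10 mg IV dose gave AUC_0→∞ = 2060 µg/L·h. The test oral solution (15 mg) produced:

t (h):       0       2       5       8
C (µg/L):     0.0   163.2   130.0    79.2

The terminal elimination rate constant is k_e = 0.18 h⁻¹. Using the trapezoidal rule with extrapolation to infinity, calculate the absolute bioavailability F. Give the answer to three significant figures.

Trapezoidal AUC_0→8 (oral solution):
  [0→2]: (0.0+163.2)/2 × 2 = 163.2
  [2→5]: (163.2+130.0)/2 × 3 = 439.8
  [5→8]: (130.0+79.2)/2 × 3 = 313.8
  Sum = 916.8 µg/L·h
Tail: C_last/k_e = 79.2/0.18 = 440.000
AUC_0→∞ (oral solution) = 916.8 + 440.000 = 1356.8 µg/L·h
F = (AUC_ev/D_ev)/(AUC_iv/D_iv) = (1356.8/15)/(2060/10) = 90.4533/206 = 0.4391

F = 0.439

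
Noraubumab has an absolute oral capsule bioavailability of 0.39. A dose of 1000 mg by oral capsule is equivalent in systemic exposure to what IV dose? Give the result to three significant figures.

D_iv = 390 mg

Systemic exposure from an extravascular dose = F × D_ev, so the equivalent IV dose is F × D_ev.
D_iv = F × D_ev = 0.39 × 1000 = 390 mg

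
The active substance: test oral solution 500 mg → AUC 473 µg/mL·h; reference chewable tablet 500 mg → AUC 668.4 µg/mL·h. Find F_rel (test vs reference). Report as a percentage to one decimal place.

F_rel = (AUC_test/D_test) / (AUC_ref/D_ref)
      = (473/500) / (668.4/500)
      = 0.946 / 1.3368 = 0.7077 = 70.77%

F_rel = 70.8%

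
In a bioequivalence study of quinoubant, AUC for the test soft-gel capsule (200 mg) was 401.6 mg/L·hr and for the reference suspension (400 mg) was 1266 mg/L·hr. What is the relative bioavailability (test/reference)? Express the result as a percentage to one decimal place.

F_rel = (AUC_test/D_test) / (AUC_ref/D_ref)
      = (401.6/200) / (1266/400)
      = 2.008 / 3.165 = 0.6344 = 63.44%

F_rel = 63.4%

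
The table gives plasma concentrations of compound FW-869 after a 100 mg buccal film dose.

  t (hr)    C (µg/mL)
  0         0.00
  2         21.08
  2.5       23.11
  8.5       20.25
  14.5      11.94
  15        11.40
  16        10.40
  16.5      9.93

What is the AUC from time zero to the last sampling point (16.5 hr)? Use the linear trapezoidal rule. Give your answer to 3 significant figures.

AUC = 281 µg/mL·hr

Trapezoidal AUC_0→16.5:
  [0→2]: (0.00+21.08)/2 × 2 = 21.08
  [2→2.5]: (21.08+23.11)/2 × 0.5 = 11.0475
  [2.5→8.5]: (23.11+20.25)/2 × 6 = 130.08
  [8.5→14.5]: (20.25+11.94)/2 × 6 = 96.57
  [14.5→15]: (11.94+11.40)/2 × 0.5 = 5.835
  [15→16]: (11.40+10.40)/2 × 1 = 10.9
  [16→16.5]: (10.40+9.93)/2 × 0.5 = 5.0825
  Sum = 280.595 µg/mL·hr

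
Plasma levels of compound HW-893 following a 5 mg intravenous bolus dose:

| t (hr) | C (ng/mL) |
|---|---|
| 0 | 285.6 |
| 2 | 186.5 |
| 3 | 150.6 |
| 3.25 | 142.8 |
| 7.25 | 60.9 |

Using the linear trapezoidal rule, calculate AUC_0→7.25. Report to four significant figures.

AUC = 1085 ng/mL·hr

Trapezoidal AUC_0→7.25:
  [0→2]: (285.6+186.5)/2 × 2 = 472.1
  [2→3]: (186.5+150.6)/2 × 1 = 168.55
  [3→3.25]: (150.6+142.8)/2 × 0.25 = 36.675
  [3.25→7.25]: (142.8+60.9)/2 × 4 = 407.4
  Sum = 1084.725 ng/mL·hr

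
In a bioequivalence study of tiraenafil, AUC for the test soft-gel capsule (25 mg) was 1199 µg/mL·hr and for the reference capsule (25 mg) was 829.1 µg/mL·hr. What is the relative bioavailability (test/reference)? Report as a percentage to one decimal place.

F_rel = 144.6%

F_rel = (AUC_test/D_test) / (AUC_ref/D_ref)
      = (1199/25) / (829.1/25)
      = 47.96 / 33.164 = 1.4461 = 144.61%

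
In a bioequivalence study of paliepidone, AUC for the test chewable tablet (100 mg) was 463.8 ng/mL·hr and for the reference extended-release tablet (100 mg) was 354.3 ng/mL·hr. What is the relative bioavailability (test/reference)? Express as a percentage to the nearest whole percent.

F_rel = 131%

F_rel = (AUC_test/D_test) / (AUC_ref/D_ref)
      = (463.8/100) / (354.3/100)
      = 4.638 / 3.543 = 1.3091 = 130.91%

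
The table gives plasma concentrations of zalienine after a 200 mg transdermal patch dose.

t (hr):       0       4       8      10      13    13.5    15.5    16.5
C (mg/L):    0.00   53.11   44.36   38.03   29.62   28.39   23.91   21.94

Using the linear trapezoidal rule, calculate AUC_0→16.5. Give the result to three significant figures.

AUC = 575 mg/L·hr

Trapezoidal AUC_0→16.5:
  [0→4]: (0.00+53.11)/2 × 4 = 106.22
  [4→8]: (53.11+44.36)/2 × 4 = 194.94
  [8→10]: (44.36+38.03)/2 × 2 = 82.39
  [10→13]: (38.03+29.62)/2 × 3 = 101.475
  [13→13.5]: (29.62+28.39)/2 × 0.5 = 14.5025
  [13.5→15.5]: (28.39+23.91)/2 × 2 = 52.3
  [15.5→16.5]: (23.91+21.94)/2 × 1 = 22.925
  Sum = 574.7525 mg/L·hr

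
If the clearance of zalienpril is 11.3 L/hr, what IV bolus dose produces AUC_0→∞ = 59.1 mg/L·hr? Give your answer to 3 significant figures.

Dose = 668 mg

Dose_iv = CL × AUC_0→∞
     = 11.3 × 59.1 = 667.83 mg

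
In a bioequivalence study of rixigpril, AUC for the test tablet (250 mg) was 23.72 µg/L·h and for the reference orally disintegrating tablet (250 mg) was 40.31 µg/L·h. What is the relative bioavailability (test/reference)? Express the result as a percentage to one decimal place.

F_rel = 58.8%

F_rel = (AUC_test/D_test) / (AUC_ref/D_ref)
      = (23.72/250) / (40.31/250)
      = 0.09488 / 0.16124 = 0.5884 = 58.84%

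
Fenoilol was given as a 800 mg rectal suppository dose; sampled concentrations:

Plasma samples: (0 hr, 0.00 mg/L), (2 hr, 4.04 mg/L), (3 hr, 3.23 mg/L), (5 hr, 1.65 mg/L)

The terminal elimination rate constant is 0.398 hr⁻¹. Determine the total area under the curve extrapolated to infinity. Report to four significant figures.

Trapezoidal AUC_0→5:
  [0→2]: (0.00+4.04)/2 × 2 = 4.04
  [2→3]: (4.04+3.23)/2 × 1 = 3.635
  [3→5]: (3.23+1.65)/2 × 2 = 4.88
  Sum = 12.555 mg/L·hr
Extrapolated tail: C_last / k_e = 1.65 / 0.398 = 4.146
AUC_0→∞ = 12.555 + 4.146 = 16.701 mg/L·hr

AUC = 16.70 mg/L·hr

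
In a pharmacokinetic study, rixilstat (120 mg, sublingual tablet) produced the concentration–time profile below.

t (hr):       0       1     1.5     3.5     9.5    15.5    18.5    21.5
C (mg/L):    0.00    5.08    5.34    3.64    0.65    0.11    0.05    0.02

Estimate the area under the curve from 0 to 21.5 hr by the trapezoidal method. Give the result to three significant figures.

AUC = 29.6 mg/L·hr

Trapezoidal AUC_0→21.5:
  [0→1]: (0.00+5.08)/2 × 1 = 2.54
  [1→1.5]: (5.08+5.34)/2 × 0.5 = 2.605
  [1.5→3.5]: (5.34+3.64)/2 × 2 = 8.98
  [3.5→9.5]: (3.64+0.65)/2 × 6 = 12.87
  [9.5→15.5]: (0.65+0.11)/2 × 6 = 2.28
  [15.5→18.5]: (0.11+0.05)/2 × 3 = 0.24
  [18.5→21.5]: (0.05+0.02)/2 × 3 = 0.105
  Sum = 29.62 mg/L·hr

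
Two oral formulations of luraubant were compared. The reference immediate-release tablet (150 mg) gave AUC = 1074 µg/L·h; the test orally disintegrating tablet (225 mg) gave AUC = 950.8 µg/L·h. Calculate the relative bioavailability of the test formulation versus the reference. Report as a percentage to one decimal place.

F_rel = 59.0%

F_rel = (AUC_test/D_test) / (AUC_ref/D_ref)
      = (950.8/225) / (1074/150)
      = 4.22578 / 7.16 = 0.5902 = 59.02%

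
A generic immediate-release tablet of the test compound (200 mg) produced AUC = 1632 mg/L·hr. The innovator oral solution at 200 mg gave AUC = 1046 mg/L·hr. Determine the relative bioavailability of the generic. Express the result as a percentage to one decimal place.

F_rel = 156.0%

F_rel = (AUC_test/D_test) / (AUC_ref/D_ref)
      = (1632/200) / (1046/200)
      = 8.16 / 5.23 = 1.5602 = 156.02%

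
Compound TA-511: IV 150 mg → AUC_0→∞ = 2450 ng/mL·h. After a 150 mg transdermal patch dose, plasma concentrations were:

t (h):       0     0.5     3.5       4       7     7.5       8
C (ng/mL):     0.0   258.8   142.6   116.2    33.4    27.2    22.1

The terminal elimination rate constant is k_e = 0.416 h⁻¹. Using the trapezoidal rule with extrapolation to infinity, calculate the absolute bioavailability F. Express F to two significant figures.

F = 0.42

Trapezoidal AUC_0→8 (transdermal patch):
  [0→0.5]: (0.0+258.8)/2 × 0.5 = 64.7
  [0.5→3.5]: (258.8+142.6)/2 × 3 = 602.1
  [3.5→4]: (142.6+116.2)/2 × 0.5 = 64.7
  [4→7]: (116.2+33.4)/2 × 3 = 224.4
  [7→7.5]: (33.4+27.2)/2 × 0.5 = 15.15
  [7.5→8]: (27.2+22.1)/2 × 0.5 = 12.325
  Sum = 983.375 ng/mL·h
Tail: C_last/k_e = 22.1/0.416 = 53.125
AUC_0→∞ (transdermal patch) = 983.375 + 53.125 = 1036.5 ng/mL·h
F = (AUC_ev/D_ev)/(AUC_iv/D_iv) = (1036.5/150)/(2450/150) = 6.91/16.3333 = 0.4231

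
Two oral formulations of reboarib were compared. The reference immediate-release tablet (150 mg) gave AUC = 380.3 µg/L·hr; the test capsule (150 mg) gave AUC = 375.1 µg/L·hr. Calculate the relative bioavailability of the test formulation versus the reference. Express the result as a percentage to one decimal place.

F_rel = 98.6%

F_rel = (AUC_test/D_test) / (AUC_ref/D_ref)
      = (375.1/150) / (380.3/150)
      = 2.50067 / 2.53533 = 0.9863 = 98.63%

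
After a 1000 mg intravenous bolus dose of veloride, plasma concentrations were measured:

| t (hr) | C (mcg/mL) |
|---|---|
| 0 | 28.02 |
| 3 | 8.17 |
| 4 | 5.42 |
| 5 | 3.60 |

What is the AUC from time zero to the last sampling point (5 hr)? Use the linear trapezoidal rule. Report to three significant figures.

AUC = 65.6 mcg/mL·hr

Trapezoidal AUC_0→5:
  [0→3]: (28.02+8.17)/2 × 3 = 54.285
  [3→4]: (8.17+5.42)/2 × 1 = 6.795
  [4→5]: (5.42+3.60)/2 × 1 = 4.51
  Sum = 65.59 mcg/mL·hr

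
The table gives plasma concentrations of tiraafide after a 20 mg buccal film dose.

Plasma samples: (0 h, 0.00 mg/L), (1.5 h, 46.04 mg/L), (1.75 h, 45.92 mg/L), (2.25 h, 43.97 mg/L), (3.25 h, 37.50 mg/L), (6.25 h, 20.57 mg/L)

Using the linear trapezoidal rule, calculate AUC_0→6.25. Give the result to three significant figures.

AUC = 196 mg/L·h

Trapezoidal AUC_0→6.25:
  [0→1.5]: (0.00+46.04)/2 × 1.5 = 34.53
  [1.5→1.75]: (46.04+45.92)/2 × 0.25 = 11.495
  [1.75→2.25]: (45.92+43.97)/2 × 0.5 = 22.4725
  [2.25→3.25]: (43.97+37.50)/2 × 1 = 40.735
  [3.25→6.25]: (37.50+20.57)/2 × 3 = 87.105
  Sum = 196.3375 mg/L·h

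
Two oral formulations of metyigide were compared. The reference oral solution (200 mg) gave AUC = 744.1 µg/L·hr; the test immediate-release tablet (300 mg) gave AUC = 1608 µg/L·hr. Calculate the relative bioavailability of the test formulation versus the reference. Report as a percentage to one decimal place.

F_rel = (AUC_test/D_test) / (AUC_ref/D_ref)
      = (1608/300) / (744.1/200)
      = 5.36 / 3.7205 = 1.4407 = 144.07%

F_rel = 144.1%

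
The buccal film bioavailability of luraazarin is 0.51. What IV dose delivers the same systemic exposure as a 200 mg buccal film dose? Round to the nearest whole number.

Systemic exposure from an extravascular dose = F × D_ev, so the equivalent IV dose is F × D_ev.
D_iv = F × D_ev = 0.51 × 200 = 102 mg

D_iv = 102 mg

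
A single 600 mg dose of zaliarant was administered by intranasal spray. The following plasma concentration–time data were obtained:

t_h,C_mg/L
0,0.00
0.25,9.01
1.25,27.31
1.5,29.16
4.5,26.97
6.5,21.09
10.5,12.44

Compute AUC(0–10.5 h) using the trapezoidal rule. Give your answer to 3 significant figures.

AUC = 226 mg/L·h

Trapezoidal AUC_0→10.5:
  [0→0.25]: (0.00+9.01)/2 × 0.25 = 1.12625
  [0.25→1.25]: (9.01+27.31)/2 × 1 = 18.16
  [1.25→1.5]: (27.31+29.16)/2 × 0.25 = 7.05875
  [1.5→4.5]: (29.16+26.97)/2 × 3 = 84.195
  [4.5→6.5]: (26.97+21.09)/2 × 2 = 48.06
  [6.5→10.5]: (21.09+12.44)/2 × 4 = 67.06
  Sum = 225.66 mg/L·h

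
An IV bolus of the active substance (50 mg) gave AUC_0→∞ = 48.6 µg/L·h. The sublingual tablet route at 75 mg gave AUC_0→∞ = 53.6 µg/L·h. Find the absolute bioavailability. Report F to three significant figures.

F = 0.735

F = (AUC_ev / D_ev) / (AUC_iv / D_iv)
  = (53.6/75) / (48.6/50)
  = 0.714667 / 0.972 = 0.7353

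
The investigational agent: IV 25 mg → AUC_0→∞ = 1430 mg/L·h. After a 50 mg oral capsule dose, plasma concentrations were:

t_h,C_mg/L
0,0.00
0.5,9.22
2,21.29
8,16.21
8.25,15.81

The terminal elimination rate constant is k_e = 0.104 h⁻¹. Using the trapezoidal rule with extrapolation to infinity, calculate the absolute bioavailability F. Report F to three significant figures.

F = 0.103

Trapezoidal AUC_0→8.25 (oral capsule):
  [0→0.5]: (0.00+9.22)/2 × 0.5 = 2.305
  [0.5→2]: (9.22+21.29)/2 × 1.5 = 22.8825
  [2→8]: (21.29+16.21)/2 × 6 = 112.5
  [8→8.25]: (16.21+15.81)/2 × 0.25 = 4.0025
  Sum = 141.69 mg/L·h
Tail: C_last/k_e = 15.81/0.104 = 152.019
AUC_0→∞ (oral capsule) = 141.69 + 152.019 = 293.709 mg/L·h
F = (AUC_ev/D_ev)/(AUC_iv/D_iv) = (293.709/50)/(1430/25) = 5.87418/57.2 = 0.1027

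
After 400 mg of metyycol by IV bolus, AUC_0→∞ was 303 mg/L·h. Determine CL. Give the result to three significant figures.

CL = 1.32 L/h

CL = Dose_iv / AUC_0→∞
   = 400 / 303 = 1.32013 L/h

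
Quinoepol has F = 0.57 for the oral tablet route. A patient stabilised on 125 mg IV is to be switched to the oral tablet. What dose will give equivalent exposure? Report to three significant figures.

For equal systemic exposure: F × D_ev = D_iv
D_ev = D_iv / F = 125 / 0.57 = 219.298 mg

D_oral = 219 mg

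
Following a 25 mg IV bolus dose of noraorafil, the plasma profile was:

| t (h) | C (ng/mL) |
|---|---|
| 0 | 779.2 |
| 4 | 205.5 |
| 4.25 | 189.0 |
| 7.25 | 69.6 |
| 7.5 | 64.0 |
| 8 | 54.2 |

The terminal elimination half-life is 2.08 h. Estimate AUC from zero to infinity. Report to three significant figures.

Trapezoidal AUC_0→8:
  [0→4]: (779.2+205.5)/2 × 4 = 1969.4
  [4→4.25]: (205.5+189.0)/2 × 0.25 = 49.3125
  [4.25→7.25]: (189.0+69.6)/2 × 3 = 387.9
  [7.25→7.5]: (69.6+64.0)/2 × 0.25 = 16.7
  [7.5→8]: (64.0+54.2)/2 × 0.5 = 29.55
  Sum = 2452.8625 ng/mL·h
k_e = ln2 / t½ = 0.693147 / 2.08 = 0.3332 h^-1
Extrapolated tail: C_last / k_e = 54.2 / 0.3332 = 162.665
AUC_0→∞ = 2452.8625 + 162.665 = 2615.5275 ng/mL·h

AUC = 2620 ng/mL·h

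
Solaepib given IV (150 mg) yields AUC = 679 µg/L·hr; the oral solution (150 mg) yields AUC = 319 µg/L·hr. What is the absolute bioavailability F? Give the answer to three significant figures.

F = (AUC_ev / D_ev) / (AUC_iv / D_iv)
  = (319/150) / (679/150)
  = 2.12667 / 4.52667 = 0.4698

F = 0.470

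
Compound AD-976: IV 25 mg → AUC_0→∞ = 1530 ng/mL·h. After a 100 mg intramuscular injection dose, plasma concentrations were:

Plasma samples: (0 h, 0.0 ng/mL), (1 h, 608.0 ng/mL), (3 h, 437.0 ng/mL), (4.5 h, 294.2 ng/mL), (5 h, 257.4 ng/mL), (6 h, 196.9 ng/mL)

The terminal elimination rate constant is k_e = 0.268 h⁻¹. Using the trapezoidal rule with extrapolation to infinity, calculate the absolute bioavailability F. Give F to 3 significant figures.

Trapezoidal AUC_0→6 (intramuscular injection):
  [0→1]: (0.0+608.0)/2 × 1 = 304.0
  [1→3]: (608.0+437.0)/2 × 2 = 1045.0
  [3→4.5]: (437.0+294.2)/2 × 1.5 = 548.4
  [4.5→5]: (294.2+257.4)/2 × 0.5 = 137.9
  [5→6]: (257.4+196.9)/2 × 1 = 227.15
  Sum = 2262.45 ng/mL·h
Tail: C_last/k_e = 196.9/0.268 = 734.701
AUC_0→∞ (intramuscular injection) = 2262.45 + 734.701 = 2997.151 ng/mL·h
F = (AUC_ev/D_ev)/(AUC_iv/D_iv) = (2997.151/100)/(1530/25) = 29.97151/61.2 = 0.4897

F = 0.490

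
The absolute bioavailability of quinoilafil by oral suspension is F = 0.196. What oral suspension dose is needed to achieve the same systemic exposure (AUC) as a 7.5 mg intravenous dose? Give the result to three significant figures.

For equal systemic exposure: F × D_ev = D_iv
D_ev = D_iv / F = 7.5 / 0.196 = 38.2653 mg

D_oral = 38.3 mg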